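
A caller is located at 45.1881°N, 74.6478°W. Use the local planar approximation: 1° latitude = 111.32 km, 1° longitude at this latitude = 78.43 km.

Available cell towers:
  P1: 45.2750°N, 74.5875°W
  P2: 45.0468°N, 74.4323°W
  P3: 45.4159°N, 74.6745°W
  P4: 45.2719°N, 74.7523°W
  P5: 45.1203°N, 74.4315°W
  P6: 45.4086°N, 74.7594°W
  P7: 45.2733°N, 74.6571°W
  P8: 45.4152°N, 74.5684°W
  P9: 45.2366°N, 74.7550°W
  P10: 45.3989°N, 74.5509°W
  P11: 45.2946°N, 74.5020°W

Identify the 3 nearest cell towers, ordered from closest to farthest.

P7, P9, P1

Distances from 45.1881°N, 74.6478°W:
P1: 10.7679 km
P2: 23.0886 km
P3: 25.4450 km
P4: 12.4176 km
P5: 18.5676 km
P6: 26.0599 km
P7: 9.5125 km
P8: 26.0365 km
P9: 9.9919 km
P10: 24.6662 km
P11: 16.4717 km
Sorted: P7 (9.5125 km) < P9 (9.9919 km) < P1 (10.7679 km) < P4 (12.4176 km) < P11 (16.4717 km) < …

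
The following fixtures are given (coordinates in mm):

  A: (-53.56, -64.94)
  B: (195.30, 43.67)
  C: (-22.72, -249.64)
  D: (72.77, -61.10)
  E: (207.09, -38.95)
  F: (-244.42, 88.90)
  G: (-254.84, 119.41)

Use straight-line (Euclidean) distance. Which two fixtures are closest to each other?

F and G

Pairwise distances:
A–B: √((248.86)² + (108.61)²) = √(61931.2996 + 11796.1321) = 271.53 mm
A–C: √((30.84)² + (-184.70)²) = √(951.1056 + 34114.0900) = 187.26 mm
A–D: √((126.33)² + (3.84)²) = √(15959.2689 + 14.7456) = 126.39 mm
A–E: √((260.65)² + (25.99)²) = √(67938.4225 + 675.4801) = 261.94 mm
A–F: √((-190.86)² + (153.84)²) = √(36427.5396 + 23666.7456) = 245.14 mm
A–G: √((-201.28)² + (184.35)²) = √(40513.6384 + 33984.9225) = 272.94 mm
B–C: √((-218.02)² + (-293.31)²) = √(47532.7204 + 86030.7561) = 365.46 mm
B–D: √((-122.53)² + (-104.77)²) = √(15013.6009 + 10976.7529) = 161.22 mm
B–E: √((11.79)² + (-82.62)²) = √(139.0041 + 6826.0644) = 83.46 mm
B–F: √((-439.72)² + (45.23)²) = √(193353.6784 + 2045.7529) = 442.04 mm
B–G: √((-450.14)² + (75.74)²) = √(202626.0196 + 5736.5476) = 456.47 mm
C–D: √((95.49)² + (188.54)²) = √(9118.3401 + 35547.3316) = 211.34 mm
C–E: √((229.81)² + (210.69)²) = √(52812.6361 + 44390.2761) = 311.77 mm
C–F: √((-221.70)² + (338.54)²) = √(49150.8900 + 114609.3316) = 404.67 mm
C–G: √((-232.12)² + (369.05)²) = √(53879.6944 + 136197.9025) = 435.98 mm
D–E: √((134.32)² + (22.15)²) = √(18041.8624 + 490.6225) = 136.13 mm
D–F: √((-317.19)² + (150.00)²) = √(100609.4961 + 22500.0000) = 350.87 mm
D–G: √((-327.61)² + (180.51)²) = √(107328.3121 + 32583.8601) = 374.05 mm
E–F: √((-451.51)² + (127.85)²) = √(203861.2801 + 16345.6225) = 469.26 mm
E–G: √((-461.93)² + (158.36)²) = √(213379.3249 + 25077.8896) = 488.32 mm
F–G: √((-10.42)² + (30.51)²) = √(108.5764 + 930.8601) = 32.24 mm
Closest pair: F–G at 32.24 mm.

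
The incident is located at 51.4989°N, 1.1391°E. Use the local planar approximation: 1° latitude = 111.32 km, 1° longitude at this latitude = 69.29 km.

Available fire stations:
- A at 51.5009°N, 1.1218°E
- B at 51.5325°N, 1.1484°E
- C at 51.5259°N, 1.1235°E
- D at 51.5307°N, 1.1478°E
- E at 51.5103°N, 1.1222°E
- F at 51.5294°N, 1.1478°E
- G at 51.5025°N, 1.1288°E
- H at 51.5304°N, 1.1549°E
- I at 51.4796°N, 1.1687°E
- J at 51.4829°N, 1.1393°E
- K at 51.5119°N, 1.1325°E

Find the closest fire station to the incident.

G

Distances from 51.4989°N, 1.1391°E:
A: 1.2192 km
B: 3.7955 km
C: 3.1941 km
D: 3.5909 km
E: 1.7268 km
F: 3.4484 km
G: 0.8185 km
H: 3.6735 km
I: 2.9703 km
J: 1.7812 km
K: 1.5177 km
Minimum: G at 0.8185 km.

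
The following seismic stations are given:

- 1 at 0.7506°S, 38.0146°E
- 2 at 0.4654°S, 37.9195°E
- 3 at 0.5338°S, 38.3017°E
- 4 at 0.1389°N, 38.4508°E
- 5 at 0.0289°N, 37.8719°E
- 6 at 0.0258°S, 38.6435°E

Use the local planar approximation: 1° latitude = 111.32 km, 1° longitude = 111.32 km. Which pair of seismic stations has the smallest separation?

Pairwise distances:
4–6: 28.2190 km
1–2: 33.4670 km
1–3: 40.0487 km
2–3: 43.2225 km
2–5: 55.2800 km
4–5: 65.5962 km
3–6: 68.1594 km
3–4: 76.7023 km
3–5: 78.8221 km
5–6: 86.1101 km
1–5: 88.2160 km
2–4: 89.5734 km
2–6: 94.2890 km
1–6: 106.8237 km
1–4: 110.2844 km
Closest pair: 4–6 at 28.2190 km.

4 and 6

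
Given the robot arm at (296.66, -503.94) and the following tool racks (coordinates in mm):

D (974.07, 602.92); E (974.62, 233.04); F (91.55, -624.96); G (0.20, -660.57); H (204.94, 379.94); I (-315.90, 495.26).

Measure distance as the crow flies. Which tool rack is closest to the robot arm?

F

Distances from (296.66, -503.94):
D: √((677.41)² + (1106.86)²) = √(458884.3081 + 1225139.0596) = 1297.70 mm
E: √((677.96)² + (736.98)²) = √(459629.7616 + 543139.5204) = 1001.38 mm
F: √((-205.11)² + (-121.02)²) = √(42070.1121 + 14645.8404) = 238.15 mm
G: √((-296.46)² + (-156.63)²) = √(87888.5316 + 24532.9569) = 335.29 mm
H: √((-91.72)² + (883.88)²) = √(8412.5584 + 781243.8544) = 888.63 mm
I: √((-612.56)² + (999.20)²) = √(375229.7536 + 998400.6400) = 1172.02 mm
Minimum: F at 238.15 mm.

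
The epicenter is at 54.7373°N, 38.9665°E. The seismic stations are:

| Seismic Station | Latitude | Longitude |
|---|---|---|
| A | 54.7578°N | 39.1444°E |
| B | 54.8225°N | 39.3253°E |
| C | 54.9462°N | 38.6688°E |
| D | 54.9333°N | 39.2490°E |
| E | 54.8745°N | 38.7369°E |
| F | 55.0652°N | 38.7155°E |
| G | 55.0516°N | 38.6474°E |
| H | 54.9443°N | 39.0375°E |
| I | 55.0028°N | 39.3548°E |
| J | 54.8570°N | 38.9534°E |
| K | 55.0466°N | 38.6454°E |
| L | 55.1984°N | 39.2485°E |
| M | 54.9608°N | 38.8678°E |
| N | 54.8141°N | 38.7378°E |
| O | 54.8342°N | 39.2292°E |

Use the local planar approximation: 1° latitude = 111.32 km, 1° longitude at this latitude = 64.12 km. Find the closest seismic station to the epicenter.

Distances from 54.7373°N, 38.9665°E:
A: √((0.0205·111.32)² + (0.1779·64.12)²) = √(5.207798 + 130.118463) = 11.6330 km
B: √((0.0852·111.32)² + (0.3588·64.12)²) = √(89.955057 + 529.287815) = 24.8846 km
C: √((0.2089·111.32)² + (-0.2977·64.12)²) = √(540.783305 + 364.371748) = 30.0858 km
D: √((0.1960·111.32)² + (0.2825·64.12)²) = √(476.056542 + 328.113373) = 28.3579 km
E: √((0.1372·111.32)² + (-0.2296·64.12)²) = √(233.267706 + 216.735871) = 21.2133 km
F: √((0.3279·111.32)² + (-0.2510·64.12)²) = √(1332.383447 + 259.020699) = 39.8924 km
G: √((0.3143·111.32)² + (-0.3191·64.12)²) = √(1224.151467 + 418.639917) = 40.5314 km
H: √((0.2070·111.32)² + (0.0710·64.12)²) = √(530.990910 + 20.725438) = 23.4886 km
I: √((0.2655·111.32)² + (0.3883·64.12)²) = √(873.525216 + 619.900246) = 38.6449 km
J: √((0.1197·111.32)² + (-0.0131·64.12)²) = √(177.555732 + 0.705553) = 13.3515 km
K: √((0.3093·111.32)² + (-0.3211·64.12)²) = √(1185.512767 + 423.904121) = 40.1175 km
L: √((0.4611·111.32)² + (0.2820·64.12)²) = √(2634.733174 + 326.952938) = 54.4214 km
M: √((0.2235·111.32)² + (-0.0987·64.12)²) = √(619.015395 + 40.051735) = 25.6723 km
N: √((0.0768·111.32)² + (-0.2287·64.12)²) = √(73.091830 + 215.040052) = 16.9744 km
O: √((0.0969·111.32)² + (0.2627·64.12)²) = √(116.357384 + 283.731251) = 20.0022 km
Minimum: A at 11.6330 km.

A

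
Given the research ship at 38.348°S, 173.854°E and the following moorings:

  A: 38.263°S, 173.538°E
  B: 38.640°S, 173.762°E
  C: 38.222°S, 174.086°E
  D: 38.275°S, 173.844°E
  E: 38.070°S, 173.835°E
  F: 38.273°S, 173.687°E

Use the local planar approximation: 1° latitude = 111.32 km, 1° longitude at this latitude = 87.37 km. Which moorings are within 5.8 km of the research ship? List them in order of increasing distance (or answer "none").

Distances from 38.348°S, 173.854°E:
A: 29.185 km
B: 33.485 km
C: 24.650 km
D: 8.173 km
E: 30.991 km
F: 16.811 km
Threshold 5.8 km: none within range.

none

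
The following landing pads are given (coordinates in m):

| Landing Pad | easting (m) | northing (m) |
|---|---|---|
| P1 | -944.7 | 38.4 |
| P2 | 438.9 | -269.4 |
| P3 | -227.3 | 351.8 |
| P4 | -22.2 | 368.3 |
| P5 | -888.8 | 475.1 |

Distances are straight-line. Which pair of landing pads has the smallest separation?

Pairwise distances:
P3–P4: √((205.1)² + (16.5)²) = √(42066.010 + 272.250) = 205.8 m
P1–P5: √((55.9)² + (436.7)²) = √(3124.810 + 190706.890) = 440.3 m
P3–P5: √((-661.5)² + (123.3)²) = √(437582.250 + 15202.890) = 672.9 m
P1–P3: √((717.4)² + (313.4)²) = √(514662.760 + 98219.560) = 782.9 m
P2–P4: √((-461.1)² + (637.7)²) = √(212613.210 + 406661.290) = 786.9 m
P4–P5: √((-866.6)² + (106.8)²) = √(750995.560 + 11406.240) = 873.2 m
P2–P3: √((-666.2)² + (621.2)²) = √(443822.440 + 385889.440) = 910.9 m
P1–P4: √((922.5)² + (329.9)²) = √(851006.250 + 108834.010) = 979.7 m
P1–P2: √((1383.6)² + (-307.8)²) = √(1914348.960 + 94740.840) = 1417.4 m
P2–P5: √((-1327.7)² + (744.5)²) = √(1762787.290 + 554280.250) = 1522.2 m
Closest pair: P3–P4 at 205.8 m.

P3 and P4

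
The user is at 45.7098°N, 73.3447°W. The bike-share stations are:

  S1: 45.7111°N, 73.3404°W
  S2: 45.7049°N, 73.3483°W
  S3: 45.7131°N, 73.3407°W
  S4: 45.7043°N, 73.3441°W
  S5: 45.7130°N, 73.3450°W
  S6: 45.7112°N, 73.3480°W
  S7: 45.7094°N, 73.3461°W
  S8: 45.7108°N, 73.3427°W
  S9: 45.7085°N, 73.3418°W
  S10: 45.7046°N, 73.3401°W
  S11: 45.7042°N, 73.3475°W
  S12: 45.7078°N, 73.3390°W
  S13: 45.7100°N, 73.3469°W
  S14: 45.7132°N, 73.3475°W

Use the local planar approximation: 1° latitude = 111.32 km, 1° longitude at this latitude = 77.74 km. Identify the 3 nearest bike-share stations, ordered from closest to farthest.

S7, S13, S8

Distances from 45.7098°N, 73.3447°W:
S1: √((0.0013·111.32)² + (0.0043·77.74)²) = √(0.020943 + 0.111744) = 0.3643 km
S2: √((-0.0049·111.32)² + (-0.0036·77.74)²) = √(0.297535 + 0.078324) = 0.6131 km
S3: √((0.0033·111.32)² + (0.0040·77.74)²) = √(0.134950 + 0.096696) = 0.4813 km
S4: √((-0.0055·111.32)² + (0.0006·77.74)²) = √(0.374862 + 0.002176) = 0.6140 km
S5: √((0.0032·111.32)² + (-0.0003·77.74)²) = √(0.126896 + 0.000544) = 0.3570 km
S6: √((0.0014·111.32)² + (-0.0033·77.74)²) = √(0.024289 + 0.065814) = 0.3002 km
S7: √((-0.0004·111.32)² + (-0.0014·77.74)²) = √(0.001983 + 0.011845) = 0.1176 km
S8: √((0.0010·111.32)² + (0.0020·77.74)²) = √(0.012392 + 0.024174) = 0.1912 km
S9: √((-0.0013·111.32)² + (0.0029·77.74)²) = √(0.020943 + 0.050826) = 0.2679 km
S10: √((-0.0052·111.32)² + (0.0046·77.74)²) = √(0.335084 + 0.127881) = 0.6804 km
S11: √((-0.0056·111.32)² + (-0.0028·77.74)²) = √(0.388618 + 0.047381) = 0.6603 km
S12: √((-0.0020·111.32)² + (0.0057·77.74)²) = √(0.049569 + 0.196354) = 0.4959 km
S13: √((0.0002·111.32)² + (-0.0022·77.74)²) = √(0.000496 + 0.029251) = 0.1725 km
S14: √((0.0034·111.32)² + (-0.0028·77.74)²) = √(0.143253 + 0.047381) = 0.4366 km
Sorted: S7 (0.1176 km) < S13 (0.1725 km) < S8 (0.1912 km) < S9 (0.2679 km) < S6 (0.3002 km) < …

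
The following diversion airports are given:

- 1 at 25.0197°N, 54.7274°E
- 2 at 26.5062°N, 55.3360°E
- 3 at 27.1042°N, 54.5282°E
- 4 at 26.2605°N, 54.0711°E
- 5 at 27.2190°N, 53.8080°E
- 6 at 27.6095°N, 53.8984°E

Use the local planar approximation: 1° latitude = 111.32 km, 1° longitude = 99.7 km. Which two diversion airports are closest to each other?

Pairwise distances:
1–2: √((1.4865·111.32)² + (0.6086·99.7)²) = √(27382.697101 + 3681.749298) = 176.2511 km
1–3: √((2.0845·111.32)² + (-0.1992·99.7)²) = √(53845.596726 + 394.429133) = 232.8949 km
1–4: √((1.2408·111.32)² + (-0.6563·99.7)²) = √(19078.752096 + 4281.491884) = 152.8406 km
1–5: √((2.1993·111.32)² + (-0.9194·99.7)²) = √(59939.807490 + 8402.321895) = 261.4233 km
1–6: √((2.5898·111.32)² + (-0.8290·99.7)²) = √(83114.892670 + 6831.237392) = 299.9102 km
2–3: √((0.5980·111.32)² + (-0.8078·99.7)²) = √(4431.479691 + 6486.314678) = 104.4882 km
2–4: √((-0.2457·111.32)² + (-1.2649·99.7)²) = √(748.094925 + 15903.865777) = 129.0425 km
2–5: √((0.7128·111.32)² + (-1.5280·99.7)²) = √(6296.247296 + 23207.963091) = 171.7679 km
2–6: √((1.1033·111.32)² + (-1.4376·99.7)²) = √(15084.594208 + 20543.121977) = 188.7531 km
3–4: √((-0.8437·111.32)² + (-0.4571·99.7)²) = √(8821.094883 + 2076.886480) = 104.3934 km
3–5: √((0.1148·111.32)² + (-0.7202·99.7)²) = √(163.316540 + 5155.805800) = 72.9323 km
3–6: √((0.5053·111.32)² + (-0.6298·99.7)²) = √(3164.062050 + 3942.717216) = 84.3017 km
4–5: √((0.9585·111.32)² + (-0.2631·99.7)²) = √(11384.936948 + 688.069033) = 109.8772 km
4–6: √((1.3490·111.32)² + (-0.1727·99.7)²) = √(22551.233132 + 296.466067) = 151.1546 km
5–6: √((0.3905·111.32)² + (0.0904·99.7)²) = √(1889.680893 + 81.232006) = 44.3950 km
Closest pair: 5–6 at 44.3950 km.

5 and 6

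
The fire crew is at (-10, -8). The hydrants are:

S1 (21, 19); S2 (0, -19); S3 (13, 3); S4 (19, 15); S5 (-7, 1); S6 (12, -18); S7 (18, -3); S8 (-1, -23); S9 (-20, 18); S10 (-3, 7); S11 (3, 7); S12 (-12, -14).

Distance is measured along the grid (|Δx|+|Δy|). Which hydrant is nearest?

S12

Distances from (-10, -8):
S1: 58
S2: 21
S3: 34
S4: 52
S5: 12
S6: 32
S7: 33
S8: 24
S9: 36
S10: 22
S11: 28
S12: 8
Minimum: S12 at 8.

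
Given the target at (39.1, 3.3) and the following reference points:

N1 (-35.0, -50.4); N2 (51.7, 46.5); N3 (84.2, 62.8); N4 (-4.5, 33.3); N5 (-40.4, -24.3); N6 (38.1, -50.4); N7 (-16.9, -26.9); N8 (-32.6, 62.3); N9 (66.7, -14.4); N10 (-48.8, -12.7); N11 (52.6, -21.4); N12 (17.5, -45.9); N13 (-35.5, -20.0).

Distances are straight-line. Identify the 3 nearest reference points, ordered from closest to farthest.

Distances from (39.1, 3.3):
N1: √((-74.1)² + (-53.7)²) = √(5490.8100 + 2883.6900) = 91.51
N2: √((12.6)² + (43.2)²) = √(158.7600 + 1866.2400) = 45.00
N3: √((45.1)² + (59.5)²) = √(2034.0100 + 3540.2500) = 74.66
N4: √((-43.6)² + (30.0)²) = √(1900.9600 + 900.0000) = 52.92
N5: √((-79.5)² + (-27.6)²) = √(6320.2500 + 761.7600) = 84.15
N6: √((-1.0)² + (-53.7)²) = √(1.0000 + 2883.6900) = 53.71
N7: √((-56.0)² + (-30.2)²) = √(3136.0000 + 912.0400) = 63.62
N8: √((-71.7)² + (59.0)²) = √(5140.8900 + 3481.0000) = 92.85
N9: √((27.6)² + (-17.7)²) = √(761.7600 + 313.2900) = 32.79
N10: √((-87.9)² + (-16.0)²) = √(7726.4100 + 256.0000) = 89.34
N11: √((13.5)² + (-24.7)²) = √(182.2500 + 610.0900) = 28.15
N12: √((-21.6)² + (-49.2)²) = √(466.5600 + 2420.6400) = 53.73
N13: √((-74.6)² + (-23.3)²) = √(5565.1600 + 542.8900) = 78.15
Sorted: N11 (28.15) < N9 (32.79) < N2 (45.00) < N4 (52.92) < N6 (53.71) < …

N11, N9, N2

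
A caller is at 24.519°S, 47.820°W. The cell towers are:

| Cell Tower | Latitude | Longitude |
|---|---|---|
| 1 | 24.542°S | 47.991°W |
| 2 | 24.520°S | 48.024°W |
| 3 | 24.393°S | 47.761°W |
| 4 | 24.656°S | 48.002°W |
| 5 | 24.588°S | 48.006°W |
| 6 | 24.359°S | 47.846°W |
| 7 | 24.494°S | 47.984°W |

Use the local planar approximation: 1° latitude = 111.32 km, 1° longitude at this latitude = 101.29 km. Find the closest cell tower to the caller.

Distances from 24.519°S, 47.820°W:
1: √((-0.023·111.32)² + (-0.171·101.29)²) = √(6.55544 + 300.00284) = 17.509 km
2: √((-0.001·111.32)² + (-0.204·101.29)²) = √(0.01239 + 426.96618) = 20.663 km
3: √((0.126·111.32)² + (0.059·101.29)²) = √(196.73765 + 35.71389) = 15.246 km
4: √((-0.137·111.32)² + (-0.182·101.29)²) = √(232.58812 + 339.84111) = 23.925 km
5: √((-0.069·111.32)² + (-0.186·101.29)²) = √(58.99899 + 354.94334) = 20.346 km
6: √((0.160·111.32)² + (-0.026·101.29)²) = √(317.23885 + 6.93553) = 18.005 km
7: √((0.025·111.32)² + (-0.164·101.29)²) = √(7.74509 + 275.94393) = 16.843 km
Minimum: 3 at 15.246 km.

3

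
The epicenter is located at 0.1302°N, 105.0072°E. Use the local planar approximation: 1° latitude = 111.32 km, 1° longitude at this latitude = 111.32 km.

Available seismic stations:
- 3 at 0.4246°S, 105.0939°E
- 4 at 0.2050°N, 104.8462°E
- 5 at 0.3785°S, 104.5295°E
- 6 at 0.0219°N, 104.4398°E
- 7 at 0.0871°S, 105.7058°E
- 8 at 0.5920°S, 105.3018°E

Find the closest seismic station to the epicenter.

4

Distances from 0.1302°N, 105.0072°E:
3: √((-0.5548·111.32)² + (0.0867·111.32)²) = √(3814.339103 + 93.150371) = 62.5099 km
4: √((0.0748·111.32)² + (-0.1610·111.32)²) = √(69.334532 + 321.216723) = 19.7624 km
5: √((-0.5087·111.32)² + (-0.4777·111.32)²) = √(3206.785200 + 2827.853313) = 77.6829 km
6: √((-0.1083·111.32)² + (-0.5674·111.32)²) = √(145.346075 + 3989.560527) = 64.3032 km
7: √((-0.2173·111.32)² + (0.6986·111.32)²) = √(585.148166 + 6047.885465) = 81.4434 km
8: √((-0.7222·111.32)² + (0.2946·111.32)²) = √(6463.404905 + 1075.503629) = 86.8269 km
Minimum: 4 at 19.7624 km.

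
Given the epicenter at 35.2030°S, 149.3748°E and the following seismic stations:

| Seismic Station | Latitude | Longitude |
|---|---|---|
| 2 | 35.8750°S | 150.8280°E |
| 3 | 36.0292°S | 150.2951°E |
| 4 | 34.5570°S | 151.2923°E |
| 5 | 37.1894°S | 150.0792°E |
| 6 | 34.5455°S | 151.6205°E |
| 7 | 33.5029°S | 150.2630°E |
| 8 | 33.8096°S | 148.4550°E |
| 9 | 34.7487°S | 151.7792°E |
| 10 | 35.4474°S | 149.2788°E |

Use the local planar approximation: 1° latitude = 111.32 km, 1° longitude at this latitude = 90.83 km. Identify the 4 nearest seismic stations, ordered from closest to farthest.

10, 3, 2, 8

Distances from 35.2030°S, 149.3748°E:
2: √((-0.6720·111.32)² + (1.4532·90.83)²) = √(5596.093234 + 17422.457218) = 151.7187 km
3: √((-0.8262·111.32)² + (0.9203·90.83)²) = √(8458.956208 + 6987.430037) = 124.2835 km
4: √((0.6460·111.32)² + (1.9175·90.83)²) = √(5171.439298 + 30333.978431) = 188.4288 km
5: √((-1.9864·111.32)² + (0.7044·90.83)²) = √(48896.729104 + 4093.523830) = 230.1961 km
6: √((0.6575·111.32)² + (2.2457·90.83)²) = √(5357.200610 + 41606.588380) = 216.7113 km
7: √((1.7001·111.32)² + (0.8882·90.83)²) = √(35817.504988 + 6508.488863) = 205.7328 km
8: √((1.3934·111.32)² + (-0.9198·90.83)²) = √(24060.132114 + 6979.839542) = 176.1816 km
9: √((0.4543·111.32)² + (2.4044·90.83)²) = √(2557.595558 + 47694.913663) = 224.1707 km
10: √((-0.2444·111.32)² + (-0.0960·90.83)²) = √(740.199519 + 76.032819) = 28.5698 km
Sorted: 10 (28.5698 km) < 3 (124.2835 km) < 2 (151.7187 km) < 8 (176.1816 km) < 4 (188.4288 km) < 7 (205.7328 km) < …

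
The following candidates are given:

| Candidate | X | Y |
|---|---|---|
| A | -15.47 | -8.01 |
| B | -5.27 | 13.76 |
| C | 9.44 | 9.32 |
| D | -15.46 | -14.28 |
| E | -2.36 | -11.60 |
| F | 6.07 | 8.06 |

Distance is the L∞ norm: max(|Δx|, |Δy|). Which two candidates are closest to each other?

C and F

Pairwise distances:
A–B: max(|10.20|, |21.77|) = 21.77
A–C: max(|24.91|, |17.33|) = 24.91
A–D: max(|0.01|, |-6.27|) = 6.27
A–E: max(|13.11|, |-3.59|) = 13.11
A–F: max(|21.54|, |16.07|) = 21.54
B–C: max(|14.71|, |-4.44|) = 14.71
B–D: max(|-10.19|, |-28.04|) = 28.04
B–E: max(|2.91|, |-25.36|) = 25.36
B–F: max(|11.34|, |-5.70|) = 11.34
C–D: max(|-24.90|, |-23.60|) = 24.90
C–E: max(|-11.80|, |-20.92|) = 20.92
C–F: max(|-3.37|, |-1.26|) = 3.37
D–E: max(|13.10|, |2.68|) = 13.10
D–F: max(|21.53|, |22.34|) = 22.34
E–F: max(|8.43|, |19.66|) = 19.66
Closest pair: C–F at 3.37.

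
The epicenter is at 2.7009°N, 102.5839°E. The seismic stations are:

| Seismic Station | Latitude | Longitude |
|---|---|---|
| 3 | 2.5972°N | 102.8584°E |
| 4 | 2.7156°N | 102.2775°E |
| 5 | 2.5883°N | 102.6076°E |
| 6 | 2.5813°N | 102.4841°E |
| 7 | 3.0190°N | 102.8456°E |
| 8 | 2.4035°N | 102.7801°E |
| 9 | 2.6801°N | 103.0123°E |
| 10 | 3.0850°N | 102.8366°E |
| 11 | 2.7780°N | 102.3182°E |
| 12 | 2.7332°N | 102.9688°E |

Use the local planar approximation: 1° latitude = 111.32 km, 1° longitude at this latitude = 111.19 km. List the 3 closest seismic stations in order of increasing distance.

5, 6, 11

Distances from 2.7009°N, 102.5839°E:
3: √((-0.1037·111.32)² + (0.2745·111.19)²) = √(133.261258 + 931.571424) = 32.6318 km
4: √((0.0147·111.32)² + (-0.3064·111.19)²) = √(2.677818 + 1160.670596) = 34.1079 km
5: √((-0.1126·111.32)² + (0.0237·111.19)²) = √(157.116999 + 6.944295) = 12.8086 km
6: √((-0.1196·111.32)² + (-0.0998·111.19)²) = √(177.259188 + 123.138127) = 17.3320 km
7: √((0.3181·111.32)² + (0.2617·111.19)²) = √(1253.931272 + 846.718221) = 45.8328 km
8: √((-0.2974·111.32)² + (0.1962·111.19)²) = √(1096.044845 + 475.915080) = 39.6479 km
9: √((-0.0208·111.32)² + (0.4284·111.19)²) = √(5.361336 + 2268.978521) = 47.6900 km
10: √((0.3841·111.32)² + (0.2527·111.19)²) = √(1828.247590 + 789.481476) = 51.1637 km
11: √((0.0771·111.32)² + (-0.2657·111.19)²) = √(73.663975 + 872.799662) = 30.7646 km
12: √((0.0323·111.32)² + (0.3849·111.19)²) = √(12.928598 + 1831.585862) = 42.9478 km
Sorted: 5 (12.8086 km) < 6 (17.3320 km) < 11 (30.7646 km) < 3 (32.6318 km) < 4 (34.1079 km) < …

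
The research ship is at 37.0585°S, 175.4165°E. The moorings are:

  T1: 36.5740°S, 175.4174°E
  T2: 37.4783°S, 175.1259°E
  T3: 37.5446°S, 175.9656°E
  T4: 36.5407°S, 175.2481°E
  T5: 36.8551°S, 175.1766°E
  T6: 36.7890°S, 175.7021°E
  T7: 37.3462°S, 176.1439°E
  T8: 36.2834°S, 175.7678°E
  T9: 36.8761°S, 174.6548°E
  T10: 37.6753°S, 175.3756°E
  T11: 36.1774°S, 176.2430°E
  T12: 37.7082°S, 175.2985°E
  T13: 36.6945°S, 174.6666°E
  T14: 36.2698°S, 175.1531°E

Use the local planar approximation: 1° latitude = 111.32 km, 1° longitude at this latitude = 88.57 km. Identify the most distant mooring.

Distances from 37.0585°S, 175.4165°E:
T1: 53.9346 km
T2: 53.3513 km
T3: 72.7559 km
T4: 59.5399 km
T5: 31.0509 km
T6: 39.2417 km
T7: 71.9472 km
T8: 91.7228 km
T9: 70.4531 km
T10: 68.7577 km
T11: 122.3894 km
T12: 73.0758 km
T13: 77.8032 km
T14: 90.8447 km
Maximum: T11 at 122.3894 km.

T11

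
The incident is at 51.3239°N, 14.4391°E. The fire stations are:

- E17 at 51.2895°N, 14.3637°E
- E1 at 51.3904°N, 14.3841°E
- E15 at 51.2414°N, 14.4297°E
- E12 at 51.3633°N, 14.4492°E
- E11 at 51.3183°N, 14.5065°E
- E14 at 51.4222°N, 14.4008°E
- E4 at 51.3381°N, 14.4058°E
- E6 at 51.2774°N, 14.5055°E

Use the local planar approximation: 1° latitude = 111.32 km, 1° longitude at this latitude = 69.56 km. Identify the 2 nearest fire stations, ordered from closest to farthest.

Distances from 51.3239°N, 14.4391°E:
E17: √((-0.0344·111.32)² + (-0.0754·69.56)²) = √(14.664366 + 27.508179) = 6.4940 km
E1: √((0.0665·111.32)² + (-0.0550·69.56)²) = √(54.801152 + 14.636746) = 8.3329 km
E15: √((-0.0825·111.32)² + (-0.0094·69.56)²) = √(84.344019 + 0.427538) = 9.2071 km
E12: √((0.0394·111.32)² + (0.0101·69.56)²) = √(19.237066 + 0.493585) = 4.4419 km
E11: √((-0.0056·111.32)² + (0.0674·69.56)²) = √(0.388618 + 21.980569) = 4.7296 km
E14: √((0.0983·111.32)² + (-0.0383·69.56)²) = √(119.743909 + 7.097685) = 11.2624 km
E4: √((0.0142·111.32)² + (-0.0333·69.56)²) = √(2.498752 + 5.365468) = 2.8043 km
E6: √((-0.0465·111.32)² + (0.0664·69.56)²) = √(26.794910 + 21.333166) = 6.9374 km
Sorted: E4 (2.8043 km) < E12 (4.4419 km) < E11 (4.7296 km) < E17 (6.4940 km) < …

E4, E12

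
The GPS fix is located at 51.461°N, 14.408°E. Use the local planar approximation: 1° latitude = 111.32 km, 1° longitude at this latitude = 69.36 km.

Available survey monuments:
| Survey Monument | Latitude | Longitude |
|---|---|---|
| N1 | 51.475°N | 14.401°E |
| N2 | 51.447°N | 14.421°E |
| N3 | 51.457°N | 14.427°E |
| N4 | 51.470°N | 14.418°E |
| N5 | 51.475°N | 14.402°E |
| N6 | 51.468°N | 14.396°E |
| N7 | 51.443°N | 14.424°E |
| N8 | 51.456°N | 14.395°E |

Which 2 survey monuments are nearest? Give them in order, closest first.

N8, N6

Distances from 51.461°N, 14.408°E:
N1: √((0.014·111.32)² + (-0.007·69.36)²) = √(2.42886 + 0.23573) = 1.632 km
N2: √((-0.014·111.32)² + (0.013·69.36)²) = √(2.42886 + 0.81303) = 1.801 km
N3: √((-0.004·111.32)² + (0.019·69.36)²) = √(0.19827 + 1.73670) = 1.391 km
N4: √((0.009·111.32)² + (0.010·69.36)²) = √(1.00376 + 0.48108) = 1.219 km
N5: √((0.014·111.32)² + (-0.006·69.36)²) = √(2.42886 + 0.17319) = 1.613 km
N6: √((0.007·111.32)² + (-0.012·69.36)²) = √(0.60721 + 0.69276) = 1.140 km
N7: √((-0.018·111.32)² + (0.016·69.36)²) = √(4.01505 + 1.23157) = 2.291 km
N8: √((-0.005·111.32)² + (-0.013·69.36)²) = √(0.30980 + 0.81303) = 1.060 km
Sorted: N8 (1.060 km) < N6 (1.140 km) < N4 (1.219 km) < N3 (1.391 km) < …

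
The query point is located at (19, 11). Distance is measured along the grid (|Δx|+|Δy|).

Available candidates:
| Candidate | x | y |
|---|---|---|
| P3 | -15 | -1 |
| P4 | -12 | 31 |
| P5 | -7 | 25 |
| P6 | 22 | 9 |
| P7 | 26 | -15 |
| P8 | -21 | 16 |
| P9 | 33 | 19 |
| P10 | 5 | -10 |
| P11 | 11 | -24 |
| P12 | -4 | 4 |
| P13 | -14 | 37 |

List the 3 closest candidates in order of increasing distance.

P6, P9, P12

Distances from (19, 11):
P3: 46
P4: 51
P5: 40
P6: 5
P7: 33
P8: 45
P9: 22
P10: 35
P11: 43
P12: 30
P13: 59
Sorted: P6 (5) < P9 (22) < P12 (30) < P7 (33) < P10 (35) < …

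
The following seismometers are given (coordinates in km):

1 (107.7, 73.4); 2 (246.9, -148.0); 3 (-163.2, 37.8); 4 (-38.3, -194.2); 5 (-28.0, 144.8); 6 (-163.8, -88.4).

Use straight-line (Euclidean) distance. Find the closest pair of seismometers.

3 and 6

Pairwise distances:
3–6: √((-0.6)² + (-126.2)²) = √(0.360 + 15926.440) = 126.2 km
1–5: √((-135.7)² + (71.4)²) = √(18414.490 + 5097.960) = 153.3 km
4–6: √((-125.5)² + (105.8)²) = √(15750.250 + 11193.640) = 164.1 km
3–5: √((135.2)² + (107.0)²) = √(18279.040 + 11449.000) = 172.4 km
1–2: √((139.2)² + (-221.4)²) = √(19376.640 + 49017.960) = 261.5 km
3–4: √((124.9)² + (-232.0)²) = √(15600.010 + 53824.000) = 263.5 km
5–6: √((-135.8)² + (-233.2)²) = √(18441.640 + 54382.240) = 269.9 km
1–3: √((-270.9)² + (-35.6)²) = √(73386.810 + 1267.360) = 273.2 km
2–4: √((-285.2)² + (-46.2)²) = √(81339.040 + 2134.440) = 288.9 km
1–4: √((-146.0)² + (-267.6)²) = √(21316.000 + 71609.760) = 304.8 km
1–6: √((-271.5)² + (-161.8)²) = √(73712.250 + 26179.240) = 316.1 km
4–5: √((10.3)² + (339.0)²) = √(106.090 + 114921.000) = 339.2 km
2–5: √((-274.9)² + (292.8)²) = √(75570.010 + 85731.840) = 401.6 km
2–6: √((-410.7)² + (59.6)²) = √(168674.490 + 3552.160) = 415.0 km
2–3: √((-410.1)² + (185.8)²) = √(168182.010 + 34521.640) = 450.2 km
Closest pair: 3–6 at 126.2 km.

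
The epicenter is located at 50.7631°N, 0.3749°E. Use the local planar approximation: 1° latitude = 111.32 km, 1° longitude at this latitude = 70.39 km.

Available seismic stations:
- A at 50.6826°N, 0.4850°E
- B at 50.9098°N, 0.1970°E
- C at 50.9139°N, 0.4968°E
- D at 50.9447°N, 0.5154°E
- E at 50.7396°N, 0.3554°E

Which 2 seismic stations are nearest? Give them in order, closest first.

E, A

Distances from 50.7631°N, 0.3749°E:
A: 11.8476 km
B: 20.5791 km
C: 18.8529 km
D: 22.5052 km
E: 2.9543 km
Sorted: E (2.9543 km) < A (11.8476 km) < C (18.8529 km) < B (20.5791 km) < …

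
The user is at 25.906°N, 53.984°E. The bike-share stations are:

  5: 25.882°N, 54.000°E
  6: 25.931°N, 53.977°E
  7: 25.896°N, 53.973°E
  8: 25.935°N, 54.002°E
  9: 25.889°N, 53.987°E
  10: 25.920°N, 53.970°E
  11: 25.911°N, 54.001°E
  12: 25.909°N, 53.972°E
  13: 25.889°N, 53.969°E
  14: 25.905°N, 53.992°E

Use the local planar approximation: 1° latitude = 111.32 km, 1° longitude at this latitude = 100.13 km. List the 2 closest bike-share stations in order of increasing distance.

14, 12

Distances from 25.906°N, 53.984°E:
5: √((-0.024·111.32)² + (0.016·100.13)²) = √(7.13787 + 2.56666) = 3.115 km
6: √((0.025·111.32)² + (-0.007·100.13)²) = √(7.74509 + 0.49127) = 2.870 km
7: √((-0.010·111.32)² + (-0.011·100.13)²) = √(1.23921 + 1.21315) = 1.566 km
8: √((0.029·111.32)² + (0.018·100.13)²) = √(10.42179 + 3.24843) = 3.697 km
9: √((-0.017·111.32)² + (0.003·100.13)²) = √(3.58133 + 0.09023) = 1.916 km
10: √((0.014·111.32)² + (-0.014·100.13)²) = √(2.42886 + 1.96510) = 2.096 km
11: √((0.005·111.32)² + (0.017·100.13)²) = √(0.30980 + 2.89752) = 1.791 km
12: √((0.003·111.32)² + (-0.012·100.13)²) = √(0.11153 + 1.44375) = 1.247 km
13: √((-0.017·111.32)² + (-0.015·100.13)²) = √(3.58133 + 2.25585) = 2.416 km
14: √((-0.001·111.32)² + (0.008·100.13)²) = √(0.01239 + 0.64167) = 0.809 km
Sorted: 14 (0.809 km) < 12 (1.247 km) < 7 (1.566 km) < 11 (1.791 km) < …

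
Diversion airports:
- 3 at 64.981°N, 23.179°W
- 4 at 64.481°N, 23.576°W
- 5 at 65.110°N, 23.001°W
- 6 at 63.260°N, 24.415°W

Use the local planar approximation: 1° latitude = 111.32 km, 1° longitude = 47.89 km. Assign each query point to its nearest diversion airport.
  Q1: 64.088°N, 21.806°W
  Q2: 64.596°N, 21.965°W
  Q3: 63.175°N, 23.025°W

Q1 at 64.088°N, 21.806°W:
  3: 119.187 km
  4: 95.389 km
  5: 127.352 km
  6: 155.265 km
  → nearest: 4 (95.389 km)
Q2 at 64.596°N, 21.965°W:
  3: 72.228 km
  4: 78.206 km
  5: 75.733 km
  6: 189.434 km
  → nearest: 3 (72.228 km)
Q3 at 63.175°N, 23.025°W:
  3: 201.179 km
  4: 147.759 km
  5: 215.407 km
  6: 67.236 km
  → nearest: 6 (67.236 km)

Q1→4; Q2→3; Q3→6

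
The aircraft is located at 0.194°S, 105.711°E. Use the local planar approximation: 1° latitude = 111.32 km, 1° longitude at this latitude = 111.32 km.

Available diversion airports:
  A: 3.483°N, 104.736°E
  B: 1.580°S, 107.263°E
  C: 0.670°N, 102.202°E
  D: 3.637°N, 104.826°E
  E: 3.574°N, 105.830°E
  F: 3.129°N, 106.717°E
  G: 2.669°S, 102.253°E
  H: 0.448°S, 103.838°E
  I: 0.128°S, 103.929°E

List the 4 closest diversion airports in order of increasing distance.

I, H, B, F

Distances from 0.194°S, 105.711°E:
A: 423.469 km
B: 231.634 km
C: 402.289 km
D: 437.698 km
E: 419.663 km
F: 386.496 km
G: 473.383 km
H: 210.411 km
I: 198.508 km
Sorted: I (198.508 km) < H (210.411 km) < B (231.634 km) < F (386.496 km) < C (402.289 km) < E (419.663 km) < …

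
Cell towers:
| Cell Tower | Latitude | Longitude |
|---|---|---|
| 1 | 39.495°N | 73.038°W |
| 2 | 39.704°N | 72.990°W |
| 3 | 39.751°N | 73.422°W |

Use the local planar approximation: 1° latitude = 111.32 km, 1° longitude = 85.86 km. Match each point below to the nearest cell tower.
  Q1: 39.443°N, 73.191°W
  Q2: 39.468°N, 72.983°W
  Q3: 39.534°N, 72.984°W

Q1 at 39.443°N, 73.191°W:
  1: √((0.052·111.32)² + (0.153·85.86)²) = √(33.50835 + 172.56973) = 14.355 km
  2: √((0.261·111.32)² + (0.201·85.86)²) = √(844.16513 + 297.83373) = 33.793 km
  3: √((0.308·111.32)² + (-0.231·85.86)²) = √(1175.56820 + 393.37407) = 39.610 km
  → nearest: 1 (14.355 km)
Q2 at 39.468°N, 72.983°W:
  1: √((0.027·111.32)² + (-0.055·85.86)²) = √(9.03387 + 22.30012) = 5.598 km
  2: √((0.236·111.32)² + (-0.007·85.86)²) = √(690.19276 + 0.36123) = 26.278 km
  3: √((0.283·111.32)² + (-0.439·85.86)²) = √(992.47429 + 1420.72757) = 49.124 km
  → nearest: 1 (5.598 km)
Q3 at 39.534°N, 72.984°W:
  1: √((-0.039·111.32)² + (-0.054·85.86)²) = √(18.84845 + 21.49658) = 6.352 km
  2: √((0.170·111.32)² + (-0.006·85.86)²) = √(358.13292 + 0.26539) = 18.931 km
  3: √((0.217·111.32)² + (-0.438·85.86)²) = √(583.53359 + 1414.26238) = 44.697 km
  → nearest: 1 (6.352 km)

Q1→1; Q2→1; Q3→1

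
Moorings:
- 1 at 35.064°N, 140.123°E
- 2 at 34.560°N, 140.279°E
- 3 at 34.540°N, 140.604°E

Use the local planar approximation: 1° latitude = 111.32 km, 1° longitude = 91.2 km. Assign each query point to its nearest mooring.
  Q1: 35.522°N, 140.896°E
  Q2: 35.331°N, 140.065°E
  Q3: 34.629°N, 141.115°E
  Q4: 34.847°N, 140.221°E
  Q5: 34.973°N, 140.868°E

Q1→1; Q2→1; Q3→3; Q4→1; Q5→3

Q1 at 35.522°N, 140.896°E:
  1: 87.002 km
  2: 120.974 km
  3: 112.513 km
  → nearest: 1 (87.002 km)
Q2 at 35.331°N, 140.065°E:
  1: 30.189 km
  2: 88.019 km
  3: 100.846 km
  → nearest: 1 (30.189 km)
Q3 at 34.629°N, 141.115°E:
  1: 102.615 km
  2: 76.629 km
  3: 47.645 km
  → nearest: 3 (47.645 km)
Q4 at 34.847°N, 140.221°E:
  1: 25.757 km
  2: 32.384 km
  3: 48.867 km
  → nearest: 1 (25.757 km)
Q5 at 34.973°N, 140.868°E:
  1: 68.695 km
  2: 70.705 km
  3: 53.880 km
  → nearest: 3 (53.880 km)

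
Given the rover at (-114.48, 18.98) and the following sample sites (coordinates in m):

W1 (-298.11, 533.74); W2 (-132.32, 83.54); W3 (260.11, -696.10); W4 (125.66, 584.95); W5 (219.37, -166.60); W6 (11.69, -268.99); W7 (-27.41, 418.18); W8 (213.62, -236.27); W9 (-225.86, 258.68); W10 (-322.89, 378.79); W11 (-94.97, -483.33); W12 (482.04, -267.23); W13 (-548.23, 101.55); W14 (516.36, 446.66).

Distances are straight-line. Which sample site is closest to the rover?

W2

Distances from (-114.48, 18.98):
W1: 546.53 m
W2: 66.98 m
W3: 807.25 m
W4: 614.81 m
W5: 381.96 m
W6: 314.40 m
W7: 408.59 m
W8: 415.69 m
W9: 264.31 m
W10: 415.81 m
W11: 502.69 m
W12: 661.63 m
W13: 441.54 m
W14: 762.15 m
Minimum: W2 at 66.98 m.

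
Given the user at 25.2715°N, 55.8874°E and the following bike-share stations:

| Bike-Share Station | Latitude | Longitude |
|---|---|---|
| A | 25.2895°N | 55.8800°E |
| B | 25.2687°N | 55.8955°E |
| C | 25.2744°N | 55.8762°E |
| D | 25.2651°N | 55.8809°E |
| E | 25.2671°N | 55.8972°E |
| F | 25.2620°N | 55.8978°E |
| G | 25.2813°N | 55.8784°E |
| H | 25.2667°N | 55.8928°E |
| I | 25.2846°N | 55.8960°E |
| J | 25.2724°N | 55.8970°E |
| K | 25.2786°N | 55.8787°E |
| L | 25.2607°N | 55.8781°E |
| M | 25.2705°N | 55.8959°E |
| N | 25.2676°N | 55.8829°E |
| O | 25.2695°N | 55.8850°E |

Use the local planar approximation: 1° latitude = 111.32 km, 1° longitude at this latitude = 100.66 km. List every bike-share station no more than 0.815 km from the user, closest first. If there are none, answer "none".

Distances from 25.2715°N, 55.8874°E:
A: √((0.0180·111.32)² + (-0.0074·100.66)²) = √(4.015054 + 0.554852) = 2.1377 km
B: √((-0.0028·111.32)² + (0.0081·100.66)²) = √(0.097154 + 0.664789) = 0.8729 km
C: √((0.0029·111.32)² + (-0.0112·100.66)²) = √(0.104218 + 1.271013) = 1.1727 km
D: √((-0.0064·111.32)² + (-0.0065·100.66)²) = √(0.507582 + 0.428095) = 0.9673 km
E: √((-0.0044·111.32)² + (0.0098·100.66)²) = √(0.239912 + 0.973119) = 1.1014 km
F: √((-0.0095·111.32)² + (0.0104·100.66)²) = √(1.118391 + 1.095924) = 1.4881 km
G: √((0.0098·111.32)² + (-0.0090·100.66)²) = √(1.190141 + 0.820727) = 1.4181 km
H: √((-0.0048·111.32)² + (0.0054·100.66)²) = √(0.285515 + 0.295462) = 0.7622 km
I: √((0.0131·111.32)² + (0.0086·100.66)²) = √(2.126616 + 0.749395) = 1.6959 km
J: √((0.0009·111.32)² + (0.0096·100.66)²) = √(0.010038 + 0.933805) = 0.9715 km
K: √((0.0071·111.32)² + (-0.0087·100.66)²) = √(0.624688 + 0.766924) = 1.1797 km
L: √((-0.0108·111.32)² + (-0.0093·100.66)²) = √(1.445419 + 0.876354) = 1.5237 km
M: √((-0.0010·111.32)² + (0.0085·100.66)²) = √(0.012392 + 0.732068) = 0.8628 km
N: √((-0.0039·111.32)² + (-0.0045·100.66)²) = √(0.188484 + 0.205182) = 0.6274 km
O: √((-0.0020·111.32)² + (-0.0024·100.66)²) = √(0.049569 + 0.058363) = 0.3285 km
Threshold 0.815 km: O (0.3285 km), N (0.6274 km), H (0.7622 km) are within range.

O, N, H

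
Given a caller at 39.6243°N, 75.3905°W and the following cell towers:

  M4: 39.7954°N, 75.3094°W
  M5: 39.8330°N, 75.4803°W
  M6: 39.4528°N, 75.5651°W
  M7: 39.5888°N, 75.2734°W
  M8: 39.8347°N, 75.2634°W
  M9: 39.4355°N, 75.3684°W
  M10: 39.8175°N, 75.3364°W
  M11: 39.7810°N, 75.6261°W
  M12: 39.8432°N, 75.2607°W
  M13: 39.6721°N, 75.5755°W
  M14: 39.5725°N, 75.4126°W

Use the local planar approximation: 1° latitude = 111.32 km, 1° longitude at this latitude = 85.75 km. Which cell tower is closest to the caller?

M14

Distances from 39.6243°N, 75.3905°W:
M4: √((0.1711·111.32)² + (0.0811·85.75)²) = √(362.782571 + 48.362636) = 20.2767 km
M5: √((0.2087·111.32)² + (-0.0898·85.75)²) = √(539.748313 + 59.295390) = 24.4754 km
M6: √((-0.1715·111.32)² + (-0.1746·85.75)²) = √(364.480790 + 224.159287) = 24.2619 km
M7: √((-0.0355·111.32)² + (0.1171·85.75)²) = √(15.617197 + 100.828208) = 10.7910 km
M8: √((0.2104·111.32)² + (0.1271·85.75)²) = √(548.577343 + 118.784386) = 25.8333 km
M9: √((-0.1888·111.32)² + (0.0221·85.75)²) = √(441.723368 + 3.591309) = 21.1025 km
M10: √((0.1932·111.32)² + (0.0541·85.75)²) = √(462.552081 + 21.521017) = 22.0017 km
M11: √((0.1567·111.32)² + (-0.2356·85.75)²) = √(304.287693 + 408.149087) = 26.6915 km
M12: √((0.2189·111.32)² + (0.1298·85.75)²) = √(593.796890 + 123.884691) = 26.7896 km
M13: √((0.0478·111.32)² + (-0.1850·85.75)²) = √(28.314063 + 251.658564) = 16.7324 km
M14: √((-0.0518·111.32)² + (-0.0221·85.75)²) = √(33.251092 + 3.591309) = 6.0698 km
Minimum: M14 at 6.0698 km.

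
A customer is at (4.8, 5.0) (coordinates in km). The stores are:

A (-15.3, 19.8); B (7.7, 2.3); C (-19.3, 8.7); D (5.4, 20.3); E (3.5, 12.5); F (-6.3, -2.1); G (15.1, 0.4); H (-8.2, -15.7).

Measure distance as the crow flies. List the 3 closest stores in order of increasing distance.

Distances from (4.8, 5.0):
A: √((-20.1)² + (14.8)²) = √(404.0100 + 219.0400) = 24.96 km
B: √((2.9)² + (-2.7)²) = √(8.4100 + 7.2900) = 3.96 km
C: √((-24.1)² + (3.7)²) = √(580.8100 + 13.6900) = 24.38 km
D: √((0.6)² + (15.3)²) = √(0.3600 + 234.0900) = 15.31 km
E: √((-1.3)² + (7.5)²) = √(1.6900 + 56.2500) = 7.61 km
F: √((-11.1)² + (-7.1)²) = √(123.2100 + 50.4100) = 13.18 km
G: √((10.3)² + (-4.6)²) = √(106.0900 + 21.1600) = 11.28 km
H: √((-13.0)² + (-20.7)²) = √(169.0000 + 428.4900) = 24.44 km
Sorted: B (3.96 km) < E (7.61 km) < G (11.28 km) < F (13.18 km) < D (15.31 km) < …

B, E, G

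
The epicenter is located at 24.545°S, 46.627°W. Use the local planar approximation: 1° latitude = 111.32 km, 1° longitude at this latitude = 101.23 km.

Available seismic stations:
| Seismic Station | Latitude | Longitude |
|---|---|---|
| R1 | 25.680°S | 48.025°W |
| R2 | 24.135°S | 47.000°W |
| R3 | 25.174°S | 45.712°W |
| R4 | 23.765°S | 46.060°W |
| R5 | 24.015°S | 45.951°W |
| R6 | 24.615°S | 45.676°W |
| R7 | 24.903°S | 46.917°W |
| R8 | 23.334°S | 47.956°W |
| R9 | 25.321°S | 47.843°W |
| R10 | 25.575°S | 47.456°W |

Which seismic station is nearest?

R7

Distances from 24.545°S, 46.627°W:
R1: 189.715 km
R2: 59.236 km
R3: 116.113 km
R4: 104.086 km
R5: 90.354 km
R6: 96.585 km
R7: 49.498 km
R8: 190.454 km
R9: 150.382 km
R10: 142.089 km
Minimum: R7 at 49.498 km.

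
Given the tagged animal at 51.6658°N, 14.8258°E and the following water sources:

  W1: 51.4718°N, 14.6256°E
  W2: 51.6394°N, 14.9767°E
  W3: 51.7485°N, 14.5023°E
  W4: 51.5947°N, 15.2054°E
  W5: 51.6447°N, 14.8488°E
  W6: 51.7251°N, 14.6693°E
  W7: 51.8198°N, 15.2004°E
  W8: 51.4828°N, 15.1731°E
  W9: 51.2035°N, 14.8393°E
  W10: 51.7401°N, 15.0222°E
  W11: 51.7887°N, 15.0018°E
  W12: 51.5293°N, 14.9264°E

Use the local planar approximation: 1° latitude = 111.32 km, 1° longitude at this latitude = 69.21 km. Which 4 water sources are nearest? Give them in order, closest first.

Distances from 51.6658°N, 14.8258°E:
W1: 25.6588 km
W2: 10.8494 km
W3: 24.2083 km
W4: 27.4385 km
W5: 2.8374 km
W6: 12.6845 km
W7: 31.0814 km
W8: 31.5081 km
W9: 51.4717 km
W10: 15.9115 km
W11: 18.3181 km
W12: 16.7144 km
Sorted: W5 (2.8374 km) < W2 (10.8494 km) < W6 (12.6845 km) < W10 (15.9115 km) < W12 (16.7144 km) < W11 (18.3181 km) < …

W5, W2, W6, W10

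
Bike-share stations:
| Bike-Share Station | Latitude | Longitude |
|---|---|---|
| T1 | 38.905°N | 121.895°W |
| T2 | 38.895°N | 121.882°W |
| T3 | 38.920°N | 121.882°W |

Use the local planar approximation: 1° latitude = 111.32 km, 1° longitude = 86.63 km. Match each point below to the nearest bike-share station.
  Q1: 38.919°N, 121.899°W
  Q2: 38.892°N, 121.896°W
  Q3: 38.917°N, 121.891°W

Q1→T3; Q2→T2; Q3→T3

Q1 at 38.919°N, 121.899°W:
  T1: 1.597 km
  T2: 3.051 km
  T3: 1.477 km
  → nearest: T3 (1.477 km)
Q2 at 38.892°N, 121.896°W:
  T1: 1.450 km
  T2: 1.258 km
  T3: 3.345 km
  → nearest: T2 (1.258 km)
Q3 at 38.917°N, 121.891°W:
  T1: 1.380 km
  T2: 2.570 km
  T3: 0.848 km
  → nearest: T3 (0.848 km)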